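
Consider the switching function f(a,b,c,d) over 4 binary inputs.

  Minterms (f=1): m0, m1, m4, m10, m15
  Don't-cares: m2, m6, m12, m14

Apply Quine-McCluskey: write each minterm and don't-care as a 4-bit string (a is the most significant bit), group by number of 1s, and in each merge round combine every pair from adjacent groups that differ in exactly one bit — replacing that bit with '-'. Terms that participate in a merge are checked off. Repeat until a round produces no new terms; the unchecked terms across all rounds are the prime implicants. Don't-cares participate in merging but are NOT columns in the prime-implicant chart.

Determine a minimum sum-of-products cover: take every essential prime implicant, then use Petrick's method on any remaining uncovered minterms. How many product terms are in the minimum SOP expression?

size-2^0 implicants → 0000(✓)  0001(✓)  0010(✓)  0100(✓)  0110(✓)  1010(✓)  1100(✓)  1110(✓)  1111(✓)
size-2^1 implicants → -010(✓)  -100(✓)  -110(✓)  0-00(✓)  0-10(✓)  00-0(✓)  000-  01-0(✓)  1-10(✓)  11-0(✓)  111-
size-2^2 implicants → --10  -1-0  0--0
Unchecked terms (primes): --10, -1-0, 0--0, 000-, 111-
Minterm coverage:
  m0 ⊆ 0--0,000-
  m1 ⊆ 000- [E]
  m4 ⊆ -1-0,0--0
  m10 ⊆ --10 [E]
  m15 ⊆ 111- [E]
E = {--10, 000-, 111-}
Petrick residual → -1-0
Cover = cd' + bd' + a'b'c' + abc  |cover|=4

4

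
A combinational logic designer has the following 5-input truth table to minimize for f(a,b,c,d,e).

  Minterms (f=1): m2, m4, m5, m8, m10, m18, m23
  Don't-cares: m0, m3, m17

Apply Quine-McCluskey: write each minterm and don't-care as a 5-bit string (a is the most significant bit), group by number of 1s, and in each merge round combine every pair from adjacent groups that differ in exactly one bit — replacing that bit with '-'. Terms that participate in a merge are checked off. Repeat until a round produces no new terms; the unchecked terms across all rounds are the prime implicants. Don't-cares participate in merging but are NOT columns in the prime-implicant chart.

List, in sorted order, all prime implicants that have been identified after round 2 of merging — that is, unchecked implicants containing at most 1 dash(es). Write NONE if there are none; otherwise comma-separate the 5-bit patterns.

-0010, 00-00, 0001-, 0010-, 10001, 10111

size-2^0 implicants → 00000(✓)  00010(✓)  00011(✓)  00100(✓)  00101(✓)  01000(✓)  01010(✓)  10001  10010(✓)  10111
size-2^1 implicants → -0010  0-000(✓)  0-010(✓)  00-00  000-0(✓)  0001-  0010-  010-0(✓)
size-2^2 implicants → 0-0-0
Unchecked terms (primes): -0010, 0-0-0, 00-00, 0001-, 0010-, 10001, 10111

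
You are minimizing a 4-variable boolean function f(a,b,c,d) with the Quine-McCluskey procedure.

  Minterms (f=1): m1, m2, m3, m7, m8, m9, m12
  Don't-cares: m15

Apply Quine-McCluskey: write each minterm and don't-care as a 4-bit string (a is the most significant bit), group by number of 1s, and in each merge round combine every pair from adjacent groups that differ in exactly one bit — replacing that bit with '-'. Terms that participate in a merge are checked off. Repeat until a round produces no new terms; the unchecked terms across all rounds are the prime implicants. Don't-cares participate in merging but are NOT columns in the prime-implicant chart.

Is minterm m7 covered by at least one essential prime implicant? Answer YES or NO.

size-2^0 implicants → 0001(✓)  0010(✓)  0011(✓)  0111(✓)  1000(✓)  1001(✓)  1100(✓)  1111(✓)
size-2^1 implicants → -001  -111  0-11  00-1  001-  1-00  100-
Unchecked terms (primes): -001, -111, 0-11, 00-1, 001-, 1-00, 100-
Minterm coverage:
  m1 ⊆ -001,00-1
  m2 ⊆ 001- [E]
  m3 ⊆ 0-11,00-1,001-
  m7 ⊆ -111,0-11
  m8 ⊆ 1-00,100-
  m9 ⊆ -001,100-
  m12 ⊆ 1-00 [E]
E = {001-, 1-00}

NO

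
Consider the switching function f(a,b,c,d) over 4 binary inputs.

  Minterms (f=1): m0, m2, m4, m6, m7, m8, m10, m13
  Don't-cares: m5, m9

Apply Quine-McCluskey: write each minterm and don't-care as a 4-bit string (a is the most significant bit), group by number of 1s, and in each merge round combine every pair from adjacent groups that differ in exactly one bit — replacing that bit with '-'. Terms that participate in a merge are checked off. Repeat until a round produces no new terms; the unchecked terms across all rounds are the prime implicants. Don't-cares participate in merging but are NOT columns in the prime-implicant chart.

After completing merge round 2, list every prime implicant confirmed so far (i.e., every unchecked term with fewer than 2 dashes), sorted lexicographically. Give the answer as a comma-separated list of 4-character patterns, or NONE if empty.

[col 0] 0000*, 0010*, 0100*, 0101*, 0110*, 0111*, 1000*, 1001*, 1010*, 1101*
[col 1] -000*, -010*, -101, 0-00*, 0-10*, 00-0*, 01-0*, 01-1*, 010-*, 011-*, 1-01, 10-0*, 100-
[col 2] -0-0, 0--0, 01--
Prime implicants: -0-0, -101, 0--0, 01--, 1-01, 100-

-101, 1-01, 100-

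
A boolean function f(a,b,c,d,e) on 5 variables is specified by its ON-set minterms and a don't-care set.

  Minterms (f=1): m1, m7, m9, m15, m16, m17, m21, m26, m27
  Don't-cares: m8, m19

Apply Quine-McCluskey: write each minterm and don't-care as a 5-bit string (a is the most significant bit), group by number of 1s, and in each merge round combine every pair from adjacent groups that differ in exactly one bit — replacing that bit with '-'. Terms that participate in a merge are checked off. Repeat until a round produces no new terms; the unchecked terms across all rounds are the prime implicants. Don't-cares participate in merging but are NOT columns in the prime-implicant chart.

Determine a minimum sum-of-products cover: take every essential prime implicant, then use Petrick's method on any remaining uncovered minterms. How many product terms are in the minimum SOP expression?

5

Round 0: 00001✓ 00111✓ 01000✓ 01001✓ 01111✓ 10000✓ 10001✓ 10011✓ 10101✓ 11010✓ 11011✓
Round 1: -0001 0-001 0-111 0100- 1-011 10-01 100-1 1000- 1101-
PIs = {-0001, 0-001, 0-111, 0100-, 1-011, 10-01, 100-1, 1000-, 1101-}
Coverage chart:
  m1: -0001,0-001
  m7: 0-111 ←essential
  m9: 0-001,0100-
  m15: 0-111 ←essential
  m16: 1000- ←essential
  m17: -0001,10-01,100-1,1000-
  m21: 10-01 ←essential
  m26: 1101- ←essential
  m27: 1-011,1101-
Essential: 0-111, 10-01, 1000-, 1101-
Petrick residual → 0-001
Min cover (5 terms): a'c'd'e + a'cde + ab'd'e + ab'c'd' + abc'd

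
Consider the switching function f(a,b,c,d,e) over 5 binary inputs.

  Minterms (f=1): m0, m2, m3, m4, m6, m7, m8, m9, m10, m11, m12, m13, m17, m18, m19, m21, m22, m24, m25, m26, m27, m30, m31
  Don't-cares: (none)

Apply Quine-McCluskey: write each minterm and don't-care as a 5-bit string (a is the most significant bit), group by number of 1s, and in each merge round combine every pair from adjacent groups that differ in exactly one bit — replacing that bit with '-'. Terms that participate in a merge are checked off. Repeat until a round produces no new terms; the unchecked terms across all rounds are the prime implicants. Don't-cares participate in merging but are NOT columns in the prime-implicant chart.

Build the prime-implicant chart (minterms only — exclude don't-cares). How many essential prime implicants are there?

size-2^0 implicants → 00000(✓)  00010(✓)  00011(✓)  00100(✓)  00110(✓)  00111(✓)  01000(✓)  01001(✓)  01010(✓)  01011(✓)  01100(✓)  01101(✓)  10001(✓)  10010(✓)  10011(✓)  10101(✓)  10110(✓)  11000(✓)  11001(✓)  11010(✓)  11011(✓)  11110(✓)  11111(✓)
size-2^1 implicants → -0010(✓)  -0011(✓)  -0110(✓)  -1000(✓)  -1001(✓)  -1010(✓)  -1011(✓)  0-000(✓)  0-010(✓)  0-011(✓)  0-100(✓)  00-00(✓)  00-10(✓)  00-11(✓)  000-0(✓)  0001-(✓)  001-0(✓)  0011-(✓)  01-00(✓)  01-01(✓)  010-0(✓)  010-1(✓)  0100-(✓)  0101-(✓)  0110-(✓)  1-001(✓)  1-010(✓)  1-011(✓)  1-110(✓)  10-01  10-10(✓)  100-1(✓)  1001-(✓)  11-10(✓)  11-11(✓)  110-0(✓)  110-1(✓)  1100-(✓)  1101-(✓)  1111-(✓)
size-2^2 implicants → --010(✓)  --011(✓)  -0-10  -001-(✓)  -10-0(✓)  -10-1(✓)  -100-(✓)  -101-(✓)  0--00  0-0-0  0-01-(✓)  00--0  00-1-  01-0-  010--(✓)  1--10  1-0-1  1-01-(✓)  11-1-  110--(✓)
size-2^3 implicants → --01-  -10--
Unchecked terms (primes): --01-, -0-10, -10--, 0--00, 0-0-0, 00--0, 00-1-, 01-0-, 1--10, 1-0-1, 10-01, 11-1-
Minterm coverage:
  m0 ⊆ 0--00,0-0-0,00--0
  m2 ⊆ --01-,-0-10,0-0-0,00--0,00-1-
  m3 ⊆ --01-,00-1-
  m4 ⊆ 0--00,00--0
  m6 ⊆ -0-10,00--0,00-1-
  m7 ⊆ 00-1- [E]
  m8 ⊆ -10--,0--00,0-0-0,01-0-
  m9 ⊆ -10--,01-0-
  m10 ⊆ --01-,-10--,0-0-0
  m11 ⊆ --01-,-10--
  m12 ⊆ 0--00,01-0-
  m13 ⊆ 01-0- [E]
  m17 ⊆ 1-0-1,10-01
  m18 ⊆ --01-,-0-10,1--10
  m19 ⊆ --01-,1-0-1
  m21 ⊆ 10-01 [E]
  m22 ⊆ -0-10,1--10
  m24 ⊆ -10-- [E]
  m25 ⊆ -10--,1-0-1
  m26 ⊆ --01-,-10--,1--10,11-1-
  m27 ⊆ --01-,-10--,1-0-1,11-1-
  m30 ⊆ 1--10,11-1-
  m31 ⊆ 11-1- [E]
E = {-10--, 00-1-, 01-0-, 10-01, 11-1-}

5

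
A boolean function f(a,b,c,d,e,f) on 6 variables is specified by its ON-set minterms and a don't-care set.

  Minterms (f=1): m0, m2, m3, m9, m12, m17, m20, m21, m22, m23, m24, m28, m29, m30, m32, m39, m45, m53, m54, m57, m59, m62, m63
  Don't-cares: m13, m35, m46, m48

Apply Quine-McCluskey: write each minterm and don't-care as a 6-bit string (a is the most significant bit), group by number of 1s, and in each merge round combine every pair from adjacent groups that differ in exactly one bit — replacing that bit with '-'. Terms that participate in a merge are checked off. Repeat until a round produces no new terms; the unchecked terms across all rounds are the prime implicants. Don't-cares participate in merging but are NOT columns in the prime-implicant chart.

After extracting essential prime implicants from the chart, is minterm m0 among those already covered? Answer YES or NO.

size-2^0 implicants → 000000(✓)  000010(✓)  000011(✓)  001001(✓)  001100(✓)  001101(✓)  010001(✓)  010100(✓)  010101(✓)  010110(✓)  010111(✓)  011000(✓)  011100(✓)  011101(✓)  011110(✓)  100000(✓)  100011(✓)  100111(✓)  101101(✓)  101110(✓)  110000(✓)  110101(✓)  110110(✓)  111001(✓)  111011(✓)  111110(✓)  111111(✓)
size-2^1 implicants → -00000  -00011  -01101  -10101  -10110(✓)  -11110(✓)  0-1100(✓)  0-1101(✓)  0000-0  00001-  001-01  00110-(✓)  01-100(✓)  01-101(✓)  01-110(✓)  010-01  0101-0(✓)  0101-1(✓)  01010-(✓)  01011-(✓)  011-00  0111-0(✓)  01110-(✓)  1-0000  1-1110  100-11  11-110(✓)  111-11  1110-1  11111-
size-2^2 implicants → -1-110  0-110-  01-1-0  01-10-  0101--
Unchecked terms (primes): -00000, -00011, -01101, -1-110, -10101, 0-110-, 0000-0, 00001-, 001-01, 01-1-0, 01-10-, 010-01, 0101--, 011-00, 1-0000, 1-1110, 100-11, 111-11, 1110-1, 11111-
Minterm coverage:
  m0 ⊆ -00000,0000-0
  m2 ⊆ 0000-0,00001-
  m3 ⊆ -00011,00001-
  m9 ⊆ 001-01 [E]
  m12 ⊆ 0-110- [E]
  m17 ⊆ 010-01 [E]
  m20 ⊆ 01-1-0,01-10-,0101--
  m21 ⊆ -10101,01-10-,010-01,0101--
  m22 ⊆ -1-110,01-1-0,0101--
  m23 ⊆ 0101-- [E]
  m24 ⊆ 011-00 [E]
  m28 ⊆ 0-110-,01-1-0,01-10-,011-00
  m29 ⊆ 0-110-,01-10-
  m30 ⊆ -1-110,01-1-0
  m32 ⊆ -00000,1-0000
  m39 ⊆ 100-11 [E]
  m45 ⊆ -01101 [E]
  m53 ⊆ -10101 [E]
  m54 ⊆ -1-110 [E]
  m57 ⊆ 1110-1 [E]
  m59 ⊆ 111-11,1110-1
  m62 ⊆ -1-110,1-1110,11111-
  m63 ⊆ 111-11,11111-
E = {-01101, -1-110, -10101, 0-110-, 001-01, 010-01, 0101--, 011-00, 100-11, 1110-1}

NO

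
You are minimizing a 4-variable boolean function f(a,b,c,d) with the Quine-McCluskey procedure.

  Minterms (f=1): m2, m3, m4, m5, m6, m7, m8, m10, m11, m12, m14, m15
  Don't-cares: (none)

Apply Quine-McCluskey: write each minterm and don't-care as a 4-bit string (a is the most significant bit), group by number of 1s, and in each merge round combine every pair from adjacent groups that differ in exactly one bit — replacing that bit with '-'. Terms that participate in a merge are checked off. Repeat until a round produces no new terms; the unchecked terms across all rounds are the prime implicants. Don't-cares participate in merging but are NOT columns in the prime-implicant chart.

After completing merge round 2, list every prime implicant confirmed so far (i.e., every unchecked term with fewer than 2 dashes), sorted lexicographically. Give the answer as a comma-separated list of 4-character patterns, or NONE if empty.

Round 0: 0010✓ 0011✓ 0100✓ 0101✓ 0110✓ 0111✓ 1000✓ 1010✓ 1011✓ 1100✓ 1110✓ 1111✓
Round 1: -010✓ -011✓ -100✓ -110✓ -111✓ 0-10✓ 0-11✓ 001-✓ 01-0✓ 01-1✓ 010-✓ 011-✓ 1-00✓ 1-10✓ 1-11✓ 10-0✓ 101-✓ 11-0✓ 111-✓
Round 2: --10✓ --11✓ -01-✓ -1-0 -11-✓ 0-1-✓ 01-- 1--0 1-1-✓
Round 3: --1-
PIs = {--1-, -1-0, 01--, 1--0}

NONE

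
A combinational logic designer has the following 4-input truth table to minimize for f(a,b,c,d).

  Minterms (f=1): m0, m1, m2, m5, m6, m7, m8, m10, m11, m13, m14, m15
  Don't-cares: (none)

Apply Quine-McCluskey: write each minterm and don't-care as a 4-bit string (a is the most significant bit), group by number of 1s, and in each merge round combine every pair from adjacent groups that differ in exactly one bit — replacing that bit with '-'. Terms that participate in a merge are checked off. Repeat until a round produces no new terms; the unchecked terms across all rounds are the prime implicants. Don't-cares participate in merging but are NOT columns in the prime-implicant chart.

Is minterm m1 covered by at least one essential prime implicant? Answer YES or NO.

size-2^0 implicants → 0000(✓)  0001(✓)  0010(✓)  0101(✓)  0110(✓)  0111(✓)  1000(✓)  1010(✓)  1011(✓)  1101(✓)  1110(✓)  1111(✓)
size-2^1 implicants → -000(✓)  -010(✓)  -101(✓)  -110(✓)  -111(✓)  0-01  0-10(✓)  00-0(✓)  000-  01-1(✓)  011-(✓)  1-10(✓)  1-11(✓)  10-0(✓)  101-(✓)  11-1(✓)  111-(✓)
size-2^2 implicants → --10  -0-0  -1-1  -11-  1-1-
Unchecked terms (primes): --10, -0-0, -1-1, -11-, 0-01, 000-, 1-1-
Minterm coverage:
  m0 ⊆ -0-0,000-
  m1 ⊆ 0-01,000-
  m2 ⊆ --10,-0-0
  m5 ⊆ -1-1,0-01
  m6 ⊆ --10,-11-
  m7 ⊆ -1-1,-11-
  m8 ⊆ -0-0 [E]
  m10 ⊆ --10,-0-0,1-1-
  m11 ⊆ 1-1- [E]
  m13 ⊆ -1-1 [E]
  m14 ⊆ --10,-11-,1-1-
  m15 ⊆ -1-1,-11-,1-1-
E = {-0-0, -1-1, 1-1-}

NO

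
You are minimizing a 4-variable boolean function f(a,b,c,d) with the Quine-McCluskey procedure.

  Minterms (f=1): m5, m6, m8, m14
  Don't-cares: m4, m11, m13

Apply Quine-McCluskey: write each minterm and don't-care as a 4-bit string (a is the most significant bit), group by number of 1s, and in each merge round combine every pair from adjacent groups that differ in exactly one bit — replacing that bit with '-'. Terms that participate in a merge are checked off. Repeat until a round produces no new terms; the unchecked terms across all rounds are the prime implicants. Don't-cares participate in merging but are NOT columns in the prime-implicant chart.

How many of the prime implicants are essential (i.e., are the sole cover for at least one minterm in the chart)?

Round 0: 0100✓ 0101✓ 0110✓ 1000 1011 1101✓ 1110✓
Round 1: -101 -110 01-0 010-
PIs = {-101, -110, 01-0, 010-, 1000, 1011}
Coverage chart:
  m5: -101,010-
  m6: -110,01-0
  m8: 1000 ←essential
  m14: -110 ←essential
Essential: -110, 1000

2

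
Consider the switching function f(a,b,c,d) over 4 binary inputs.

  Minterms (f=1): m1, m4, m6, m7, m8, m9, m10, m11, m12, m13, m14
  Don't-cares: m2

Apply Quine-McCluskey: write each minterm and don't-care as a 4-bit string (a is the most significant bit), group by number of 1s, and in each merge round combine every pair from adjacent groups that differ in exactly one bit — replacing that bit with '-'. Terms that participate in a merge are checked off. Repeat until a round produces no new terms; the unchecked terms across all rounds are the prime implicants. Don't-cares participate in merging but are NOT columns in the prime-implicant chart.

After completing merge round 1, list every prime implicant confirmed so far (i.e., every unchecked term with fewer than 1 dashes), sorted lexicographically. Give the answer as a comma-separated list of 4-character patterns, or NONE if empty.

Round 0: 0001✓ 0010✓ 0100✓ 0110✓ 0111✓ 1000✓ 1001✓ 1010✓ 1011✓ 1100✓ 1101✓ 1110✓
Round 1: -001 -010✓ -100✓ -110✓ 0-10✓ 01-0✓ 011- 1-00✓ 1-01✓ 1-10✓ 10-0✓ 10-1✓ 100-✓ 101-✓ 11-0✓ 110-✓
Round 2: --10 -1-0 1--0 1-0- 10--
PIs = {--10, -001, -1-0, 011-, 1--0, 1-0-, 10--}

NONE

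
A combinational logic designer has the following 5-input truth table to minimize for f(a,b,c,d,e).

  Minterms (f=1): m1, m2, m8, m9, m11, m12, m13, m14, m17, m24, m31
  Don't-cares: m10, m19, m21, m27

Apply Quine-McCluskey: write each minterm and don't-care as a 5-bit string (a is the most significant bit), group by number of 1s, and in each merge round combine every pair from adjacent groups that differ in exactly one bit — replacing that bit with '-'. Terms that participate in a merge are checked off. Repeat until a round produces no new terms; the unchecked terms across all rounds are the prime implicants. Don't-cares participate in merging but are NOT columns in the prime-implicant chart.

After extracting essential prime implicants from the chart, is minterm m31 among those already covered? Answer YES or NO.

Round 0: 00001✓ 00010✓ 01000✓ 01001✓ 01010✓ 01011✓ 01100✓ 01101✓ 01110✓ 10001✓ 10011✓ 10101✓ 11000✓ 11011✓ 11111✓
Round 1: -0001 -1000 -1011 0-001 0-010 01-00✓ 01-01✓ 01-10✓ 010-0✓ 010-1✓ 0100-✓ 0101-✓ 011-0✓ 0110-✓ 1-011 10-01 100-1 11-11
Round 2: 01--0 01-0- 010--
PIs = {-0001, -1000, -1011, 0-001, 0-010, 01--0, 01-0-, 010--, 1-011, 10-01, 100-1, 11-11}
Coverage chart:
  m1: -0001,0-001
  m2: 0-010 ←essential
  m8: -1000,01--0,01-0-,010--
  m9: 0-001,01-0-,010--
  m11: -1011,010--
  m12: 01--0,01-0-
  m13: 01-0- ←essential
  m14: 01--0 ←essential
  m17: -0001,10-01,100-1
  m24: -1000 ←essential
  m31: 11-11 ←essential
Essential: -1000, 0-010, 01--0, 01-0-, 11-11

YES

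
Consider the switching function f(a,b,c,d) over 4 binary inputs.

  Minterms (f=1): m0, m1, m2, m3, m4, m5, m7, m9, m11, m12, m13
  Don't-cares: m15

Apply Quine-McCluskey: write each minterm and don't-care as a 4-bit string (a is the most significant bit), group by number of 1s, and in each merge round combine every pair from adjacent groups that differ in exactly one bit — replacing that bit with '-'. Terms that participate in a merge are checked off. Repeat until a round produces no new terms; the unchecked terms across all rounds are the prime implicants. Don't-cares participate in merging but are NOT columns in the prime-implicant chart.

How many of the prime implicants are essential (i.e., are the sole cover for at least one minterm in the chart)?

Round 0: 0000✓ 0001✓ 0010✓ 0011✓ 0100✓ 0101✓ 0111✓ 1001✓ 1011✓ 1100✓ 1101✓ 1111✓
Round 1: -001✓ -011✓ -100✓ -101✓ -111✓ 0-00✓ 0-01✓ 0-11✓ 00-0✓ 00-1✓ 000-✓ 001-✓ 01-1✓ 010-✓ 1-01✓ 1-11✓ 10-1✓ 11-1✓ 110-✓
Round 2: --01✓ --11✓ -0-1✓ -1-1✓ -10- 0--1✓ 0-0- 00-- 1--1✓
Round 3: ---1
PIs = {---1, -10-, 0-0-, 00--}
Coverage chart:
  m0: 0-0-,00--
  m1: ---1,0-0-,00--
  m2: 00-- ←essential
  m3: ---1,00--
  m4: -10-,0-0-
  m5: ---1,-10-,0-0-
  m7: ---1 ←essential
  m9: ---1 ←essential
  m11: ---1 ←essential
  m12: -10- ←essential
  m13: ---1,-10-
Essential: ---1, -10-, 00--

3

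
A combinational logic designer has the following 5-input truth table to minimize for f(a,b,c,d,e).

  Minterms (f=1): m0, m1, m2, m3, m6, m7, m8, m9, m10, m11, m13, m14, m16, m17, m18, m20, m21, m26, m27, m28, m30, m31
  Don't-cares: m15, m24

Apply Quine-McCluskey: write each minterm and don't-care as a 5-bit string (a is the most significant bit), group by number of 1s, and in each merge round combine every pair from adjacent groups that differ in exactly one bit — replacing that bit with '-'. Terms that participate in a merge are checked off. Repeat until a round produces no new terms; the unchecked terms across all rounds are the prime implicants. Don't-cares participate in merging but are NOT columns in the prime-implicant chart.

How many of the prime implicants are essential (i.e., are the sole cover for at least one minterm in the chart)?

5

Round 0: 00000✓ 00001✓ 00010✓ 00011✓ 00110✓ 00111✓ 01000✓ 01001✓ 01010✓ 01011✓ 01101✓ 01110✓ 01111✓ 10000✓ 10001✓ 10010✓ 10100✓ 10101✓ 11000✓ 11010✓ 11011✓ 11100✓ 11110✓ 11111✓
Round 1: -0000✓ -0001✓ -0010✓ -1000✓ -1010✓ -1011✓ -1110✓ -1111✓ 0-000✓ 0-001✓ 0-010✓ 0-011✓ 0-110✓ 0-111✓ 00-10✓ 00-11✓ 000-0✓ 000-1✓ 0000-✓ 0001-✓ 0011-✓ 01-01✓ 01-10✓ 01-11✓ 010-0✓ 010-1✓ 0100-✓ 0101-✓ 011-1✓ 0111-✓ 1-000✓ 1-010✓ 1-100✓ 10-00✓ 10-01✓ 100-0✓ 1000-✓ 1010-✓ 11-00✓ 11-10✓ 11-11✓ 110-0✓ 1101-✓ 111-0✓ 1111-✓
Round 2: --000✓ --010✓ -00-0✓ -000- -1-10✓ -1-11✓ -10-0✓ -101-✓ -111-✓ 0--10✓ 0--11✓ 0-0-0✓ 0-0-1✓ 0-00-✓ 0-01-✓ 0-11-✓ 00-1-✓ 000--✓ 01--1 01-1-✓ 010--✓ 1--00 1-0-0✓ 10-0- 11--0 11-1-✓
Round 3: --0-0 -1-1- 0--1- 0-0--
PIs = {--0-0, -000-, -1-1-, 0--1-, 0-0--, 01--1, 1--00, 10-0-, 11--0}
Coverage chart:
  m0: --0-0,-000-,0-0--
  m1: -000-,0-0--
  m2: --0-0,0--1-,0-0--
  m3: 0--1-,0-0--
  m6: 0--1- ←essential
  m7: 0--1- ←essential
  m8: --0-0,0-0--
  m9: 0-0--,01--1
  m10: --0-0,-1-1-,0--1-,0-0--
  m11: -1-1-,0--1-,0-0--,01--1
  m13: 01--1 ←essential
  m14: -1-1-,0--1-
  m16: --0-0,-000-,1--00,10-0-
  m17: -000-,10-0-
  m18: --0-0 ←essential
  m20: 1--00,10-0-
  m21: 10-0- ←essential
  m26: --0-0,-1-1-,11--0
  m27: -1-1- ←essential
  m28: 1--00,11--0
  m30: -1-1-,11--0
  m31: -1-1- ←essential
Essential: --0-0, -1-1-, 0--1-, 01--1, 10-0-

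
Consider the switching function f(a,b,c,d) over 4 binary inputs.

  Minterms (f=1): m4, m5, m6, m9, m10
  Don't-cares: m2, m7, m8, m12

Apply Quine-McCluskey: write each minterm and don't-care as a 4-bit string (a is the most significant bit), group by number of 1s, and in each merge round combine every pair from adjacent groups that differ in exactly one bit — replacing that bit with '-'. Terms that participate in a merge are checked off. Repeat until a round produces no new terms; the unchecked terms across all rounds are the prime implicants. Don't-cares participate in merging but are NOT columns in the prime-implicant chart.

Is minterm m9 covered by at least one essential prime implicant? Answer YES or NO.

[col 0] 0010*, 0100*, 0101*, 0110*, 0111*, 1000*, 1001*, 1010*, 1100*
[col 1] -010, -100, 0-10, 01-0*, 01-1*, 010-*, 011-*, 1-00, 10-0, 100-
[col 2] 01--
Prime implicants: -010, -100, 0-10, 01--, 1-00, 10-0, 100-
PI chart (minterm → PIs covering it):
  4 | -100,01--
  5 | 01--  (sole → essential)
  6 | 0-10,01--
  9 | 100-  (sole → essential)
  10 | -010,10-0
Essential prime implicants: 01--, 100-

YES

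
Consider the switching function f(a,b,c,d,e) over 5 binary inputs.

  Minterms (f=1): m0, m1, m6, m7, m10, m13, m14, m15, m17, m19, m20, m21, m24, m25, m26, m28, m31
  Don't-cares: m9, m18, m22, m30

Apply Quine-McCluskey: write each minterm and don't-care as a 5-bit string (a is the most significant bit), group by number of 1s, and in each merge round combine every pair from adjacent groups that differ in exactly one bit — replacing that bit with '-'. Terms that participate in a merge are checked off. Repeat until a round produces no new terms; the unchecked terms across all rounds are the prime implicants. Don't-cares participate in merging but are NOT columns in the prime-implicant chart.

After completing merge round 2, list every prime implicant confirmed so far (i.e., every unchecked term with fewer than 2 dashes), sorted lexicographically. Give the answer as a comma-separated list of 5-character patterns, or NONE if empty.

size-2^0 implicants → 00000(✓)  00001(✓)  00110(✓)  00111(✓)  01001(✓)  01010(✓)  01101(✓)  01110(✓)  01111(✓)  10001(✓)  10010(✓)  10011(✓)  10100(✓)  10101(✓)  10110(✓)  11000(✓)  11001(✓)  11010(✓)  11100(✓)  11110(✓)  11111(✓)
size-2^1 implicants → -0001(✓)  -0110(✓)  -1001(✓)  -1010(✓)  -1110(✓)  -1111(✓)  0-001(✓)  0-110(✓)  0-111(✓)  0000-  0011-(✓)  01-01  01-10(✓)  011-1  0111-(✓)  1-001(✓)  1-010(✓)  1-100(✓)  1-110(✓)  10-01  10-10(✓)  100-1  1001-  101-0(✓)  1010-  11-00(✓)  11-10(✓)  110-0(✓)  1100-  111-0(✓)  1111-(✓)
size-2^2 implicants → --001  --110  -1-10  -111-  0-11-  1--10  1-1-0  11--0
Unchecked terms (primes): --001, --110, -1-10, -111-, 0-11-, 0000-, 01-01, 011-1, 1--10, 1-1-0, 10-01, 100-1, 1001-, 1010-, 11--0, 1100-

0000-, 01-01, 011-1, 10-01, 100-1, 1001-, 1010-, 1100-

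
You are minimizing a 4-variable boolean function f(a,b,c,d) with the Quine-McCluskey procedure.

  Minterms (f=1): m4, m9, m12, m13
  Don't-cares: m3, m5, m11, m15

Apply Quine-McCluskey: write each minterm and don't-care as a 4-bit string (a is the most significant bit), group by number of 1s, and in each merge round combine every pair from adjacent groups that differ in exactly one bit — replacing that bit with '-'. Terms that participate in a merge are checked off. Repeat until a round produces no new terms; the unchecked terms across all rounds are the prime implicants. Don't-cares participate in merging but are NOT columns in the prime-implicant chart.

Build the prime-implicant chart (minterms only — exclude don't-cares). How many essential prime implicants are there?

size-2^0 implicants → 0011(✓)  0100(✓)  0101(✓)  1001(✓)  1011(✓)  1100(✓)  1101(✓)  1111(✓)
size-2^1 implicants → -011  -100(✓)  -101(✓)  010-(✓)  1-01(✓)  1-11(✓)  10-1(✓)  11-1(✓)  110-(✓)
size-2^2 implicants → -10-  1--1
Unchecked terms (primes): -011, -10-, 1--1
Minterm coverage:
  m4 ⊆ -10- [E]
  m9 ⊆ 1--1 [E]
  m12 ⊆ -10- [E]
  m13 ⊆ -10-,1--1
E = {-10-, 1--1}

2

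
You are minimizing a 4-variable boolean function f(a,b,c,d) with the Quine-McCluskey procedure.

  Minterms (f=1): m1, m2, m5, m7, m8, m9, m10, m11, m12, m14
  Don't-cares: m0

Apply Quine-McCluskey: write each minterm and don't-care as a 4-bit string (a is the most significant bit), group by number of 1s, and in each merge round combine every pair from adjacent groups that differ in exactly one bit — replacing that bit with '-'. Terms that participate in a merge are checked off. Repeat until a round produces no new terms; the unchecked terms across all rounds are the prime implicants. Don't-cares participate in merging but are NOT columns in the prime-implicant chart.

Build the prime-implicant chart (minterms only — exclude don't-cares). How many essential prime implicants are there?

Round 0: 0000✓ 0001✓ 0010✓ 0101✓ 0111✓ 1000✓ 1001✓ 1010✓ 1011✓ 1100✓ 1110✓
Round 1: -000✓ -001✓ -010✓ 0-01 00-0✓ 000-✓ 01-1 1-00✓ 1-10✓ 10-0✓ 10-1✓ 100-✓ 101-✓ 11-0✓
Round 2: -0-0 -00- 1--0 10--
PIs = {-0-0, -00-, 0-01, 01-1, 1--0, 10--}
Coverage chart:
  m1: -00-,0-01
  m2: -0-0 ←essential
  m5: 0-01,01-1
  m7: 01-1 ←essential
  m8: -0-0,-00-,1--0,10--
  m9: -00-,10--
  m10: -0-0,1--0,10--
  m11: 10-- ←essential
  m12: 1--0 ←essential
  m14: 1--0 ←essential
Essential: -0-0, 01-1, 1--0, 10--

4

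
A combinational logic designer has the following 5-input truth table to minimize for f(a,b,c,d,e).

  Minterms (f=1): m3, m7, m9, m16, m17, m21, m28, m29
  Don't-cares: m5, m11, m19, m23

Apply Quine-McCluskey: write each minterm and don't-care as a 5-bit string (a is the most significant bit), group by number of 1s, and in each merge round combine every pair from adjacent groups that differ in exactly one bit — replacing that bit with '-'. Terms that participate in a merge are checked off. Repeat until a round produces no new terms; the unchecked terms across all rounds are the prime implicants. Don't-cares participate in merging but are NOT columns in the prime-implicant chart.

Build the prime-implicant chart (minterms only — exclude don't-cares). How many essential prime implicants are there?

3

size-2^0 implicants → 00011(✓)  00101(✓)  00111(✓)  01001(✓)  01011(✓)  10000(✓)  10001(✓)  10011(✓)  10101(✓)  10111(✓)  11100(✓)  11101(✓)
size-2^1 implicants → -0011(✓)  -0101(✓)  -0111(✓)  0-011  00-11(✓)  001-1(✓)  010-1  1-101  10-01(✓)  10-11(✓)  100-1(✓)  1000-  101-1(✓)  1110-
size-2^2 implicants → -0-11  -01-1  10--1
Unchecked terms (primes): -0-11, -01-1, 0-011, 010-1, 1-101, 10--1, 1000-, 1110-
Minterm coverage:
  m3 ⊆ -0-11,0-011
  m7 ⊆ -0-11,-01-1
  m9 ⊆ 010-1 [E]
  m16 ⊆ 1000- [E]
  m17 ⊆ 10--1,1000-
  m21 ⊆ -01-1,1-101,10--1
  m28 ⊆ 1110- [E]
  m29 ⊆ 1-101,1110-
E = {010-1, 1000-, 1110-}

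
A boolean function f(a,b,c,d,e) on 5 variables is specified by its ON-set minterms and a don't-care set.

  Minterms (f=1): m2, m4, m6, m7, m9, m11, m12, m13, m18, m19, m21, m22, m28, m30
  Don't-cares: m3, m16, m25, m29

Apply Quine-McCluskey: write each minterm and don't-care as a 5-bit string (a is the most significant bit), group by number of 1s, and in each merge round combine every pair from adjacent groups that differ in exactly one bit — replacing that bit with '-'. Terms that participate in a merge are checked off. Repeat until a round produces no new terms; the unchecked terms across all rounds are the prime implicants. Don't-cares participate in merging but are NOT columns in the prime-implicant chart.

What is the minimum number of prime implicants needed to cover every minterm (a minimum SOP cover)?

7

size-2^0 implicants → 00010(✓)  00011(✓)  00100(✓)  00110(✓)  00111(✓)  01001(✓)  01011(✓)  01100(✓)  01101(✓)  10000(✓)  10010(✓)  10011(✓)  10101(✓)  10110(✓)  11001(✓)  11100(✓)  11101(✓)  11110(✓)
size-2^1 implicants → -0010(✓)  -0011(✓)  -0110(✓)  -1001(✓)  -1100(✓)  -1101(✓)  0-011  0-100  00-10(✓)  00-11(✓)  0001-(✓)  001-0  0011-(✓)  01-01(✓)  010-1  0110-(✓)  1-101  1-110  10-10(✓)  100-0  1001-(✓)  11-01(✓)  111-0  1110-(✓)
size-2^2 implicants → -0-10  -001-  -1-01  -110-  00-1-
Unchecked terms (primes): -0-10, -001-, -1-01, -110-, 0-011, 0-100, 00-1-, 001-0, 010-1, 1-101, 1-110, 100-0, 111-0
Minterm coverage:
  m2 ⊆ -0-10,-001-,00-1-
  m4 ⊆ 0-100,001-0
  m6 ⊆ -0-10,00-1-,001-0
  m7 ⊆ 00-1- [E]
  m9 ⊆ -1-01,010-1
  m11 ⊆ 0-011,010-1
  m12 ⊆ -110-,0-100
  m13 ⊆ -1-01,-110-
  m18 ⊆ -0-10,-001-,100-0
  m19 ⊆ -001- [E]
  m21 ⊆ 1-101 [E]
  m22 ⊆ -0-10,1-110
  m28 ⊆ -110-,111-0
  m30 ⊆ 1-110,111-0
E = {-001-, 00-1-, 1-101}
Petrick residual → -110-, 0-100, 010-1, 1-110
Cover = b'c'd + bcd' + a'cd'e' + a'b'd + a'bc'e + acd'e + acde'  |cover|=7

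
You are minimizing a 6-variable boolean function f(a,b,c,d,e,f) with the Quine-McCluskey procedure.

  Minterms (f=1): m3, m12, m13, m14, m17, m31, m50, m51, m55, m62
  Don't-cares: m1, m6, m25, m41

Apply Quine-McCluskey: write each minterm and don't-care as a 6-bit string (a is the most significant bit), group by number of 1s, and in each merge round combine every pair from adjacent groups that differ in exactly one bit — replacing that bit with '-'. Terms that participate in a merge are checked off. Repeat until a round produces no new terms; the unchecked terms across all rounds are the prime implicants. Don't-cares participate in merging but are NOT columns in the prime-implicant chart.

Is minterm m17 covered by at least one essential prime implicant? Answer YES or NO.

Round 0: 000001✓ 000011✓ 000110✓ 001100✓ 001101✓ 001110✓ 010001✓ 011001✓ 011111 101001 110010✓ 110011✓ 110111✓ 111110
Round 1: 0-0001 00-110 0000-1 0011-0 00110- 01-001 110-11 11001-
PIs = {0-0001, 00-110, 0000-1, 0011-0, 00110-, 01-001, 011111, 101001, 110-11, 11001-, 111110}
Coverage chart:
  m3: 0000-1 ←essential
  m12: 0011-0,00110-
  m13: 00110- ←essential
  m14: 00-110,0011-0
  m17: 0-0001,01-001
  m31: 011111 ←essential
  m50: 11001- ←essential
  m51: 110-11,11001-
  m55: 110-11 ←essential
  m62: 111110 ←essential
Essential: 0000-1, 00110-, 011111, 110-11, 11001-, 111110

NO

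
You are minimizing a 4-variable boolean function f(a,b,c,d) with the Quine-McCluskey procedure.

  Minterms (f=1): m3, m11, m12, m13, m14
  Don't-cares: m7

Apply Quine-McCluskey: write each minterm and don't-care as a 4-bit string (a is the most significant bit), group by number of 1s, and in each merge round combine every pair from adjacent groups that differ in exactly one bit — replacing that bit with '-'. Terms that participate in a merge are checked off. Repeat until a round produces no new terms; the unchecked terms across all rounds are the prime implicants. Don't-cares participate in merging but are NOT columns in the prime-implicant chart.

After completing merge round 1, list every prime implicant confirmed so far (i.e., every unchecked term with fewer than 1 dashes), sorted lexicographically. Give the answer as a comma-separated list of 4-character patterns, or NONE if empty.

NONE

Round 0: 0011✓ 0111✓ 1011✓ 1100✓ 1101✓ 1110✓
Round 1: -011 0-11 11-0 110-
PIs = {-011, 0-11, 11-0, 110-}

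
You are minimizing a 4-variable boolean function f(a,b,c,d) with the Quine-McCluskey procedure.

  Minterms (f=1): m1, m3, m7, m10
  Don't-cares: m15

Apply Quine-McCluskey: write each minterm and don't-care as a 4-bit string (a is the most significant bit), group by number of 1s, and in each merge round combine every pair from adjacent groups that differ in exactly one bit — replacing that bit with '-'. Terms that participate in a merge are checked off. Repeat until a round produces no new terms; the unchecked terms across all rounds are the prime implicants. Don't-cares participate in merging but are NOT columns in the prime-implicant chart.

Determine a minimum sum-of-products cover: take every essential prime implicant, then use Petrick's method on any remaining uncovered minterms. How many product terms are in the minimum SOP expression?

3

[col 0] 0001*, 0011*, 0111*, 1010, 1111*
[col 1] -111, 0-11, 00-1
Prime implicants: -111, 0-11, 00-1, 1010
PI chart (minterm → PIs covering it):
  1 | 00-1  (sole → essential)
  3 | 0-11,00-1
  7 | -111,0-11
  10 | 1010  (sole → essential)
Essential prime implicants: 00-1, 1010
Petrick residual → -111
Minimum SOP uses 3 PIs: bcd + a'b'd + ab'cd'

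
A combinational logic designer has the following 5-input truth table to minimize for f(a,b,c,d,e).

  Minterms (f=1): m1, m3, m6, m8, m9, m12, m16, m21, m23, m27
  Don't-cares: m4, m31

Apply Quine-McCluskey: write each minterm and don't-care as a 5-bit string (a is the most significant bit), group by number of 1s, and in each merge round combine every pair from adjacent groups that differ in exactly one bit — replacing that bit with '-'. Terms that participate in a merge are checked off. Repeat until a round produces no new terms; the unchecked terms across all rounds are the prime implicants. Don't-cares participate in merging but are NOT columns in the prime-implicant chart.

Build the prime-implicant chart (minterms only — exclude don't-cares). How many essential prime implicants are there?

5

[col 0] 00001*, 00011*, 00100*, 00110*, 01000*, 01001*, 01100*, 10000, 10101*, 10111*, 11011*, 11111*
[col 1] 0-001, 0-100, 000-1, 001-0, 01-00, 0100-, 1-111, 101-1, 11-11
Prime implicants: 0-001, 0-100, 000-1, 001-0, 01-00, 0100-, 1-111, 10000, 101-1, 11-11
PI chart (minterm → PIs covering it):
  1 | 0-001,000-1
  3 | 000-1  (sole → essential)
  6 | 001-0  (sole → essential)
  8 | 01-00,0100-
  9 | 0-001,0100-
  12 | 0-100,01-00
  16 | 10000  (sole → essential)
  21 | 101-1  (sole → essential)
  23 | 1-111,101-1
  27 | 11-11  (sole → essential)
Essential prime implicants: 000-1, 001-0, 10000, 101-1, 11-11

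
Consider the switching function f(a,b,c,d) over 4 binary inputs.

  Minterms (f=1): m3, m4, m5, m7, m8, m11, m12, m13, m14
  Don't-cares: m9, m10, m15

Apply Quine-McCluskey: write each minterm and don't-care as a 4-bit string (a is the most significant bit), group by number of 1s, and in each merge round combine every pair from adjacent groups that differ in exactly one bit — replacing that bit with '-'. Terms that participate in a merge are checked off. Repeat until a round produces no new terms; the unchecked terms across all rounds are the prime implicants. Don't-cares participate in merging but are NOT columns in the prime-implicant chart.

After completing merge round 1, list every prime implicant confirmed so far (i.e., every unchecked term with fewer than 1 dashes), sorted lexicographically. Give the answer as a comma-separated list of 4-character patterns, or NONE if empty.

NONE

[col 0] 0011*, 0100*, 0101*, 0111*, 1000*, 1001*, 1010*, 1011*, 1100*, 1101*, 1110*, 1111*
[col 1] -011*, -100*, -101*, -111*, 0-11*, 01-1*, 010-*, 1-00*, 1-01*, 1-10*, 1-11*, 10-0*, 10-1*, 100-*, 101-*, 11-0*, 11-1*, 110-*, 111-*
[col 2] --11, -1-1, -10-, 1--0*, 1--1*, 1-0-*, 1-1-*, 10--*, 11--*
[col 3] 1---
Prime implicants: --11, -1-1, -10-, 1---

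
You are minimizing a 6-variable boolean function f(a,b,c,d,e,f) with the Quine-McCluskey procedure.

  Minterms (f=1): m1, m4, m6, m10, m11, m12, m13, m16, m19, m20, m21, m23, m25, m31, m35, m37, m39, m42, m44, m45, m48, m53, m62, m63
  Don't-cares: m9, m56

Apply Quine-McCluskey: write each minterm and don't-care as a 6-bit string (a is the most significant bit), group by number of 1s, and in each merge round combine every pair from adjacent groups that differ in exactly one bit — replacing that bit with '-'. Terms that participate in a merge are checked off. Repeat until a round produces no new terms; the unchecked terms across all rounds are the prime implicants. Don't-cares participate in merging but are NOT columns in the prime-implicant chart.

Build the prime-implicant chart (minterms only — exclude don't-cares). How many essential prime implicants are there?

8

Round 0: 000001✓ 000100✓ 000110✓ 001001✓ 001010✓ 001011✓ 001100✓ 001101✓ 010000✓ 010011✓ 010100✓ 010101✓ 010111✓ 011001✓ 011111✓ 100011✓ 100101✓ 100111✓ 101010✓ 101100✓ 101101✓ 110000✓ 110101✓ 111000✓ 111110✓ 111111✓
Round 1: -01010 -01100✓ -01101✓ -10000 -10101 -11111 0-0100 0-1001 00-001 00-100 0001-0 001-01 0010-1 00101- 00110-✓ 01-111 010-00 010-11 0101-1 01010- 1-0101 10-101 100-11 1001-1 10110-✓ 11-000 11111-
Round 2: -0110-
PIs = {-01010, -0110-, -10000, -10101, -11111, 0-0100, 0-1001, 00-001, 00-100, 0001-0, 001-01, 0010-1, 00101-, 01-111, 010-00, 010-11, 0101-1, 01010-, 1-0101, 10-101, 100-11, 1001-1, 11-000, 11111-}
Coverage chart:
  m1: 00-001 ←essential
  m4: 0-0100,00-100,0001-0
  m6: 0001-0 ←essential
  m10: -01010,00101-
  m11: 0010-1,00101-
  m12: -0110-,00-100
  m13: -0110-,001-01
  m16: -10000,010-00
  m19: 010-11 ←essential
  m20: 0-0100,010-00,01010-
  m21: -10101,0101-1,01010-
  m23: 01-111,010-11,0101-1
  m25: 0-1001 ←essential
  m31: -11111,01-111
  m35: 100-11 ←essential
  m37: 1-0101,10-101,1001-1
  m39: 100-11,1001-1
  m42: -01010 ←essential
  m44: -0110- ←essential
  m45: -0110-,10-101
  m48: -10000,11-000
  m53: -10101,1-0101
  m62: 11111- ←essential
  m63: -11111,11111-
Essential: -01010, -0110-, 0-1001, 00-001, 0001-0, 010-11, 100-11, 11111-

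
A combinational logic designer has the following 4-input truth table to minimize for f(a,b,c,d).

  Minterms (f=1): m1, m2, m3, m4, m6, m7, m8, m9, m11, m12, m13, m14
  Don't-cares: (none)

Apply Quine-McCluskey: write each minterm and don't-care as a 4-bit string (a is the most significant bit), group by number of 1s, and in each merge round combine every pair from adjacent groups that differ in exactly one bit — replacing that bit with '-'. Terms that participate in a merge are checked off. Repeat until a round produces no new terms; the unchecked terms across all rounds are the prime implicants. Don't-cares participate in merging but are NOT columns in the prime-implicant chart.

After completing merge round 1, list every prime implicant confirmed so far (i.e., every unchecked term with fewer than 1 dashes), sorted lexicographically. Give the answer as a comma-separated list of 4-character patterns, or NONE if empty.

size-2^0 implicants → 0001(✓)  0010(✓)  0011(✓)  0100(✓)  0110(✓)  0111(✓)  1000(✓)  1001(✓)  1011(✓)  1100(✓)  1101(✓)  1110(✓)
size-2^1 implicants → -001(✓)  -011(✓)  -100(✓)  -110(✓)  0-10(✓)  0-11(✓)  00-1(✓)  001-(✓)  01-0(✓)  011-(✓)  1-00(✓)  1-01(✓)  10-1(✓)  100-(✓)  11-0(✓)  110-(✓)
size-2^2 implicants → -0-1  -1-0  0-1-  1-0-
Unchecked terms (primes): -0-1, -1-0, 0-1-, 1-0-

NONE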